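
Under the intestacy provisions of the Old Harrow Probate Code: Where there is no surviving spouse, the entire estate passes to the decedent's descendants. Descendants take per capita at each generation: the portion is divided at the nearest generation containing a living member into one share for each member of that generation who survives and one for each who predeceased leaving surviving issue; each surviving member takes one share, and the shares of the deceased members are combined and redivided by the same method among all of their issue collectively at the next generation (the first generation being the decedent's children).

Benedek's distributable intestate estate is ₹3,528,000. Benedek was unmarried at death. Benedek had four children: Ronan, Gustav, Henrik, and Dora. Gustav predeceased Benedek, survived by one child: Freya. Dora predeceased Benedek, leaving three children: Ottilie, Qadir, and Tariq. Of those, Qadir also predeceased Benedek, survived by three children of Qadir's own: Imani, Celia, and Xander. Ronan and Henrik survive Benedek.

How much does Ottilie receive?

The entire ₹3,528,000 passes to the descendants.
That amount (₹3,528,000) is divided at the children's generation into 4 shares of ₹882,000. Ronan and Henrik each take ₹882,000. The 2 shares of the deceased (Gustav and Dora) are combined into a pool of ₹1,764,000.
That pool (₹1,764,000) is divided at the grandchildren's generation into 4 shares of ₹441,000. Freya, Ottilie, and Tariq each take ₹441,000. The remaining share for the deceased Qadir (₹441,000) is carried to the next generation.
That pool (₹441,000) is divided at the great-grandchildren's generation equally among Imani, Celia, and Xander: ₹147,000 each.

Ottilie receives ₹441,000.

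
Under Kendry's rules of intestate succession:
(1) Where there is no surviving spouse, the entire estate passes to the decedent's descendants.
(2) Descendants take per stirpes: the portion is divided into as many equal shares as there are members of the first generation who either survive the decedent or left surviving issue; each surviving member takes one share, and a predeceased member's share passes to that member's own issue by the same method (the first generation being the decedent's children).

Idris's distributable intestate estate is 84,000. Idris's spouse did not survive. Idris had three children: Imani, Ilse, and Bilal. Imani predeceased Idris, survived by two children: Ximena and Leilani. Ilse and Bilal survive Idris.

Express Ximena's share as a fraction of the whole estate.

Ximena receives 1/6 of the estate.

The entire 84,000 passes to the descendants.
That amount (84,000) is divided into 3 shares of 28,000: Ilse and Bilal each take 28,000; Imani's 28,000 share passes to Imani's issue.
Imani's share (28,000) is divided into 2 shares of 14,000: Ximena and Leilani each take 14,000.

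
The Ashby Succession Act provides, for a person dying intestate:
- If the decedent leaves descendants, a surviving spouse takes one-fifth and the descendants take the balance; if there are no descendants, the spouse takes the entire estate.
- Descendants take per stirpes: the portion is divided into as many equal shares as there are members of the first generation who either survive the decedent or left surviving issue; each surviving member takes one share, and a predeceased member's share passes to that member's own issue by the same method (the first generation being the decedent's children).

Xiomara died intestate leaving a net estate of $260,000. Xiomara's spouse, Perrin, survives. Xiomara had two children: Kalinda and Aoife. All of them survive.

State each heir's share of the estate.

Perrin takes one-fifth of $260,000 = $52,000. The remaining $208,000 passes to the descendants.
The descendants' portion ($208,000) is divided into 2 shares of $104,000: Kalinda and Aoife each take $104,000.

Perrin: $52,000; Kalinda: $104,000; Aoife: $104,000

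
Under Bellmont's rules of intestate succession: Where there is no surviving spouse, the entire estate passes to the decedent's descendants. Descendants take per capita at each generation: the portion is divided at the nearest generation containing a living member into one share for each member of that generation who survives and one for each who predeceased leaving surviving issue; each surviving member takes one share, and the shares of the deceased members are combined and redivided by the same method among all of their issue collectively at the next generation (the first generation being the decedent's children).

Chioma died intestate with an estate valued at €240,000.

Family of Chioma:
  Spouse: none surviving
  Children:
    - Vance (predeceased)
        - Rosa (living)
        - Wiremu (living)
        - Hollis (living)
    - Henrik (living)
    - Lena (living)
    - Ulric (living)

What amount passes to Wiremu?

The entire €240,000 passes to the descendants.
That amount (€240,000) is divided at the children's generation into 4 shares of €60,000. Henrik, Lena, and Ulric each take €60,000. The remaining share for the deceased Vance (€60,000) is carried to the next generation.
That pool (€60,000) is divided at the grandchildren's generation equally among Rosa, Wiremu, and Hollis: €20,000 each.

Wiremu receives €20,000.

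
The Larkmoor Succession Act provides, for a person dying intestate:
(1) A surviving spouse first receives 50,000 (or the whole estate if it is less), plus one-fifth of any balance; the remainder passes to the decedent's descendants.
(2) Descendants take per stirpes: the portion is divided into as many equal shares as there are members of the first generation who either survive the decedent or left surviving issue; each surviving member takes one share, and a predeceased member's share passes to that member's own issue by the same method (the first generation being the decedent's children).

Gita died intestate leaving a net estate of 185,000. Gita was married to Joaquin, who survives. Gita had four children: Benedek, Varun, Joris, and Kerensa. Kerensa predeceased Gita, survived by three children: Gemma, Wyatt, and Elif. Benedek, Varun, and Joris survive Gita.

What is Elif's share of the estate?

Joaquin first takes 50,000, leaving a balance of 135,000. Joaquin then takes one-fifth of the balance (27,000), for a total of 77,000. The remaining 108,000 passes to the descendants.
The descendants' portion (108,000) is divided into 4 shares of 27,000: Benedek, Varun, and Joris each take 27,000; Kerensa's 27,000 share passes to Kerensa's issue.
Kerensa's share (27,000) is divided into 3 shares of 9,000: Gemma, Wyatt, and Elif each take 9,000.

Elif receives 9,000.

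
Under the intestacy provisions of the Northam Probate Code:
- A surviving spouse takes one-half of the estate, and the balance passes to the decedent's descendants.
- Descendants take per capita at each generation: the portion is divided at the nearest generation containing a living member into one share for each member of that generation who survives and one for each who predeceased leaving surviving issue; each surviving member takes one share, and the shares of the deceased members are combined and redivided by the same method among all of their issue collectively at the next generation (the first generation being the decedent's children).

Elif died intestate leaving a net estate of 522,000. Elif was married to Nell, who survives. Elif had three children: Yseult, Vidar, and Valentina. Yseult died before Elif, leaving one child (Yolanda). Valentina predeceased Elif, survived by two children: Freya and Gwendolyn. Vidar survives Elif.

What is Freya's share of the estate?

Freya receives 58,000.

Nell takes one-half of 522,000 = 261,000. The remaining 261,000 passes to the descendants.
The descendants' portion (261,000) is divided at the children's generation into 3 shares of 87,000. Vidar takes 87,000. The 2 shares of the deceased (Yseult and Valentina) are combined into a pool of 174,000.
That pool (174,000) is divided at the grandchildren's generation equally among Yolanda, Freya, and Gwendolyn: 58,000 each.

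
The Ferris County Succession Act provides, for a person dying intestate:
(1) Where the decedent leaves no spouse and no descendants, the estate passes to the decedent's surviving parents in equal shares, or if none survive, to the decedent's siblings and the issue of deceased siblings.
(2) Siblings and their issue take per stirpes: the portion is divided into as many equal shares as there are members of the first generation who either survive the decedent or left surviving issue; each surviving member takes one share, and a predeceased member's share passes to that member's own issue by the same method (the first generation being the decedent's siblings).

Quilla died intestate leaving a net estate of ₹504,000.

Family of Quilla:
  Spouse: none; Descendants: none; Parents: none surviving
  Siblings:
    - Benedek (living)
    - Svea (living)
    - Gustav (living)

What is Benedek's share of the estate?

Benedek receives ₹168,000.

The entire ₹504,000 passes to the siblings and their issue.
That amount (₹504,000) is divided into 3 shares of ₹168,000: Benedek, Svea, and Gustav each take ₹168,000.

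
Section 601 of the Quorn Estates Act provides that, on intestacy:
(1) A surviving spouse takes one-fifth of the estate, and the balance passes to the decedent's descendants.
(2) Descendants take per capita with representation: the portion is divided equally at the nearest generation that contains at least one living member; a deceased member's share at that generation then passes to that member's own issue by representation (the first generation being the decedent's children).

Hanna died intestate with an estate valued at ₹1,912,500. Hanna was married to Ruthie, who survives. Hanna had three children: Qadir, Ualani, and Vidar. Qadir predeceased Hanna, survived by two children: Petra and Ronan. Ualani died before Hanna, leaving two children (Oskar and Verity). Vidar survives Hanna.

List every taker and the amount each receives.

Ruthie: ₹382,500; Petra: ₹255,000; Ronan: ₹255,000; Oskar: ₹255,000; Verity: ₹255,000; Vidar: ₹510,000

Ruthie takes one-fifth of ₹1,912,500 = ₹382,500. The remaining ₹1,530,000 passes to the descendants.
The descendants' portion (₹1,530,000) is divided into 3 shares of ₹510,000: Vidar takes ₹510,000; Qadir's ₹510,000 share passes to Qadir's issue; Ualani's ₹510,000 share passes to Ualani's issue.
Qadir's share (₹510,000) is divided into 2 shares of ₹255,000: Petra and Ronan each take ₹255,000.
Ualani's share (₹510,000) is divided into 2 shares of ₹255,000: Oskar and Verity each take ₹255,000.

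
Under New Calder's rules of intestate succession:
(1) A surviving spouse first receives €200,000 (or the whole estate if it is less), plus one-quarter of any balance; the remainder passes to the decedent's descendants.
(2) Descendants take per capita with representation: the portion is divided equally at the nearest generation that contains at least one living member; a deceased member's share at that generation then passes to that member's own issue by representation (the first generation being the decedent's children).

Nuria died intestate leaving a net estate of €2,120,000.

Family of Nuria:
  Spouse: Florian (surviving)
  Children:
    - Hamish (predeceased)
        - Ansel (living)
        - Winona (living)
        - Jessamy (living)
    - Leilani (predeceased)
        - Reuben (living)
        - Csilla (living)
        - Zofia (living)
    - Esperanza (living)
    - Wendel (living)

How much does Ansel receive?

Ansel receives €120,000.

Florian first takes €200,000, leaving a balance of €1,920,000. Florian then takes one-quarter of the balance (€480,000), for a total of €680,000. The remaining €1,440,000 passes to the descendants.
The descendants' portion (€1,440,000) is divided into 4 shares of €360,000: Esperanza and Wendel each take €360,000; Hamish's €360,000 share passes to Hamish's issue; Leilani's €360,000 share passes to Leilani's issue.
Hamish's share (€360,000) is divided into 3 shares of €120,000: Ansel, Winona, and Jessamy each take €120,000.
Leilani's share (€360,000) is divided into 3 shares of €120,000: Reuben, Csilla, and Zofia each take €120,000.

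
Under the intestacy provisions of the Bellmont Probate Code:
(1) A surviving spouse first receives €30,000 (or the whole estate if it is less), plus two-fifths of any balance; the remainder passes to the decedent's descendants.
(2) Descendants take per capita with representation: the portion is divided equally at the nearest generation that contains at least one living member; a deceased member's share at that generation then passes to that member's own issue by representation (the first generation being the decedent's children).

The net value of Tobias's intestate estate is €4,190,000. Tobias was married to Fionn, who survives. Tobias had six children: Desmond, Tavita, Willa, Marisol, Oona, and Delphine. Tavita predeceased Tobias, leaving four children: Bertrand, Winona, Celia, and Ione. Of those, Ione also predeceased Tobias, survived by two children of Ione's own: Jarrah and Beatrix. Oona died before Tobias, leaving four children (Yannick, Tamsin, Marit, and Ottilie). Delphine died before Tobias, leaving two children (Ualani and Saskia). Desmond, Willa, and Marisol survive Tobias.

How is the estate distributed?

Fionn first takes €30,000, leaving a balance of €4,160,000. Fionn then takes two-fifths of the balance (€1,664,000), for a total of €1,694,000. The remaining €2,496,000 passes to the descendants.
The descendants' portion (€2,496,000) is divided into 6 shares of €416,000: Desmond, Willa, and Marisol each take €416,000; Tavita's €416,000 share passes to Tavita's issue; Oona's €416,000 share passes to Oona's issue; Delphine's €416,000 share passes to Delphine's issue.
Tavita's share (€416,000) is divided into 4 shares of €104,000: Bertrand, Winona, and Celia each take €104,000; Ione's €104,000 share passes to Ione's issue.
Ione's share (€104,000) is divided into 2 shares of €52,000: Jarrah and Beatrix each take €52,000.
Oona's share (€416,000) is divided into 4 shares of €104,000: Yannick, Tamsin, Marit, and Ottilie each take €104,000.
Delphine's share (€416,000) is divided into 2 shares of €208,000: Ualani and Saskia each take €208,000.

Fionn: €1,694,000; Desmond: €416,000; Bertrand: €104,000; Winona: €104,000; Celia: €104,000; Jarrah: €52,000; Beatrix: €52,000; Willa: €416,000; Marisol: €416,000; Yannick: €104,000; Tamsin: €104,000; Marit: €104,000; Ottilie: €104,000; Ualani: €208,000; Saskia: €208,000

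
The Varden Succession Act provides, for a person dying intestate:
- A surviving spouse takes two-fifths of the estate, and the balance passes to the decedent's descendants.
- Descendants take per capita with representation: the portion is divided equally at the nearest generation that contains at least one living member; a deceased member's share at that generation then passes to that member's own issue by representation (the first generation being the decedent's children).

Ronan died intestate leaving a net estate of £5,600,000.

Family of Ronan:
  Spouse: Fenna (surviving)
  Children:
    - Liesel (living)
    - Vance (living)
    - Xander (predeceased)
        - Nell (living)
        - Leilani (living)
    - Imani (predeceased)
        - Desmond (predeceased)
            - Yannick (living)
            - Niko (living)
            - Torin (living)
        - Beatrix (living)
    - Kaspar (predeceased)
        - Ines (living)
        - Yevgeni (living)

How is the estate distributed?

Fenna: £2,240,000; Liesel: £672,000; Vance: £672,000; Nell: £336,000; Leilani: £336,000; Yannick: £112,000; Niko: £112,000; Torin: £112,000; Beatrix: £336,000; Ines: £336,000; Yevgeni: £336,000

Fenna takes two-fifths of £5,600,000 = £2,240,000. The remaining £3,360,000 passes to the descendants.
The descendants' portion (£3,360,000) is divided into 5 shares of £672,000: Liesel and Vance each take £672,000; Xander's £672,000 share passes to Xander's issue; Imani's £672,000 share passes to Imani's issue; Kaspar's £672,000 share passes to Kaspar's issue.
Xander's share (£672,000) is divided into 2 shares of £336,000: Nell and Leilani each take £336,000.
Imani's share (£672,000) is divided into 2 shares of £336,000: Beatrix takes £336,000; Desmond's £336,000 share passes to Desmond's issue.
Desmond's share (£336,000) is divided into 3 shares of £112,000: Yannick, Niko, and Torin each take £112,000.
Kaspar's share (£672,000) is divided into 2 shares of £336,000: Ines and Yevgeni each take £336,000.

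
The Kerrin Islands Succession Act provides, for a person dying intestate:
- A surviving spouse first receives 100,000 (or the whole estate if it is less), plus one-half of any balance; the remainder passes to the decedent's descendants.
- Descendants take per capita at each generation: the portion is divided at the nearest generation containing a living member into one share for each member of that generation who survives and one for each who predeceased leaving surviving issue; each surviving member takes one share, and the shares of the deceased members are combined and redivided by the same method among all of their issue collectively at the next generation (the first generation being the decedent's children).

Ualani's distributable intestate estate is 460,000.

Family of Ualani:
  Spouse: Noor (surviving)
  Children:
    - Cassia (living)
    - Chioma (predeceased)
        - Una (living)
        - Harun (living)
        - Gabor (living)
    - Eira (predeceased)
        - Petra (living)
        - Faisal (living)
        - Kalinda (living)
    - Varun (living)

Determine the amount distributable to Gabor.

Gabor receives 15,000.

Noor first takes 100,000, leaving a balance of 360,000. Noor then takes one-half of the balance (180,000), for a total of 280,000. The remaining 180,000 passes to the descendants.
The descendants' portion (180,000) is divided at the children's generation into 4 shares of 45,000. Cassia and Varun each take 45,000. The 2 shares of the deceased (Chioma and Eira) are combined into a pool of 90,000.
That pool (90,000) is divided at the grandchildren's generation equally among Una, Harun, Gabor, Petra, Faisal, and Kalinda: 15,000 each.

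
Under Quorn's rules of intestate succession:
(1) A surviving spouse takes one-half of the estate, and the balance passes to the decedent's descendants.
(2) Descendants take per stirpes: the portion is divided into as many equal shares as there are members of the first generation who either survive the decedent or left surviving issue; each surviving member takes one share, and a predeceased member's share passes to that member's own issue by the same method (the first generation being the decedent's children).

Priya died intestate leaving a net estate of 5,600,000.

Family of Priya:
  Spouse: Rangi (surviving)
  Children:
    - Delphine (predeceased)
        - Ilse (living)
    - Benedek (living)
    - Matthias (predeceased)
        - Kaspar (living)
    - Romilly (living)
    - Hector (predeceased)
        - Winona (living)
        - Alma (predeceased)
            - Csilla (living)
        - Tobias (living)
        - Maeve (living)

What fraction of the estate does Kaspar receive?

Rangi takes one-half of 5,600,000 = 2,800,000. The remaining 2,800,000 passes to the descendants.
The descendants' portion (2,800,000) is divided into 5 shares of 560,000: Benedek and Romilly each take 560,000; Delphine's 560,000 share passes to Delphine's issue; Matthias's 560,000 share passes to Matthias's issue; Hector's 560,000 share passes to Hector's issue.
Delphine's share (560,000) passes entirely to Ilse.
Matthias's share (560,000) passes entirely to Kaspar.
Hector's share (560,000) is divided into 4 shares of 140,000: Winona, Tobias, and Maeve each take 140,000; Alma's 140,000 share passes to Alma's issue.
Alma's share (140,000) passes entirely to Csilla.

Kaspar receives 1/10 of the estate.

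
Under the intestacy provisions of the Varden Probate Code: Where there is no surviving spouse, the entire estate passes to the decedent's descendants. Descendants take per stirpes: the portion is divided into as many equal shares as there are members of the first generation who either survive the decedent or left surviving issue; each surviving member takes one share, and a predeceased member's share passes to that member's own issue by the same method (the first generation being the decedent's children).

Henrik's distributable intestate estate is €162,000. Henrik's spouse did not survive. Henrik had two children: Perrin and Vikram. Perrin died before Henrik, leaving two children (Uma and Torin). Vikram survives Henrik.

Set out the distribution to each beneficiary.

Uma: €40,500; Torin: €40,500; Vikram: €81,000

The entire €162,000 passes to the descendants.
That amount (€162,000) is divided into 2 shares of €81,000: Vikram takes €81,000; Perrin's €81,000 share passes to Perrin's issue.
Perrin's share (€81,000) is divided into 2 shares of €40,500: Uma and Torin each take €40,500.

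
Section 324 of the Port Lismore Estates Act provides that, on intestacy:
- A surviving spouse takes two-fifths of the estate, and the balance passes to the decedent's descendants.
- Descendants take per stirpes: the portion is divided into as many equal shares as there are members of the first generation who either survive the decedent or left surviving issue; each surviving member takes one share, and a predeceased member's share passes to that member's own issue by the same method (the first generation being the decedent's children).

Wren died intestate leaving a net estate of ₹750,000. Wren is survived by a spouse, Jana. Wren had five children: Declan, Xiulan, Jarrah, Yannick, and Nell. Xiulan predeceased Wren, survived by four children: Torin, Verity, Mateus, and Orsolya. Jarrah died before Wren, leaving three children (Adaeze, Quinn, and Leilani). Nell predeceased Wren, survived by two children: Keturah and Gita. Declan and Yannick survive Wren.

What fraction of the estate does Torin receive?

Torin receives 3/100 of the estate.

Jana takes two-fifths of ₹750,000 = ₹300,000. The remaining ₹450,000 passes to the descendants.
The descendants' portion (₹450,000) is divided into 5 shares of ₹90,000: Declan and Yannick each take ₹90,000; Xiulan's ₹90,000 share passes to Xiulan's issue; Jarrah's ₹90,000 share passes to Jarrah's issue; Nell's ₹90,000 share passes to Nell's issue.
Xiulan's share (₹90,000) is divided into 4 shares of ₹22,500: Torin, Verity, Mateus, and Orsolya each take ₹22,500.
Jarrah's share (₹90,000) is divided into 3 shares of ₹30,000: Adaeze, Quinn, and Leilani each take ₹30,000.
Nell's share (₹90,000) is divided into 2 shares of ₹45,000: Keturah and Gita each take ₹45,000.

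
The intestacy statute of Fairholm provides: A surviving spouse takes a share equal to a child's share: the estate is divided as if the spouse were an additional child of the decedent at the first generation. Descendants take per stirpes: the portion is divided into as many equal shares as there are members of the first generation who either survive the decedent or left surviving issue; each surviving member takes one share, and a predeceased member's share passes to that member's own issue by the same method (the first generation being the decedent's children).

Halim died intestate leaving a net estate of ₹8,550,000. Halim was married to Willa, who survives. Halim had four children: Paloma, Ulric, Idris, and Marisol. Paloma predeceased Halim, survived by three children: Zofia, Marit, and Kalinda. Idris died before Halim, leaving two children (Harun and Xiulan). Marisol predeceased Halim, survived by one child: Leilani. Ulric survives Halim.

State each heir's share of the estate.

The spouse counts as an additional share at the children's level, so there are 5 primary shares of ₹1,710,000. Willa takes one such share (₹1,710,000).
The children's combined portion (₹6,840,000) is divided into 4 shares of ₹1,710,000: Ulric takes ₹1,710,000; Paloma's ₹1,710,000 share passes to Paloma's issue; Idris's ₹1,710,000 share passes to Idris's issue; Marisol's ₹1,710,000 share passes to Marisol's issue.
Paloma's share (₹1,710,000) is divided into 3 shares of ₹570,000: Zofia, Marit, and Kalinda each take ₹570,000.
Idris's share (₹1,710,000) is divided into 2 shares of ₹855,000: Harun and Xiulan each take ₹855,000.
Marisol's share (₹1,710,000) passes entirely to Leilani.

Willa: ₹1,710,000; Zofia: ₹570,000; Marit: ₹570,000; Kalinda: ₹570,000; Ulric: ₹1,710,000; Harun: ₹855,000; Xiulan: ₹855,000; Leilani: ₹1,710,000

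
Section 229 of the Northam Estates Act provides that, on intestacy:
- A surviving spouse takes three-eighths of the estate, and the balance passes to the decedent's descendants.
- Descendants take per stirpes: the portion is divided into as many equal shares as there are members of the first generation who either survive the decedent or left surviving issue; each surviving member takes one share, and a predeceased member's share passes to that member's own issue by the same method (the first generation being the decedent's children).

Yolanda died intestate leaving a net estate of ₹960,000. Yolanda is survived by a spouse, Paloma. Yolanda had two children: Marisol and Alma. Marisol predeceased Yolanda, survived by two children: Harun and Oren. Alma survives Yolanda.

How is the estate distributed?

Paloma takes three-eighths of ₹960,000 = ₹360,000. The remaining ₹600,000 passes to the descendants.
The descendants' portion (₹600,000) is divided into 2 shares of ₹300,000: Alma takes ₹300,000; Marisol's ₹300,000 share passes to Marisol's issue.
Marisol's share (₹300,000) is divided into 2 shares of ₹150,000: Harun and Oren each take ₹150,000.

Paloma: ₹360,000; Harun: ₹150,000; Oren: ₹150,000; Alma: ₹300,000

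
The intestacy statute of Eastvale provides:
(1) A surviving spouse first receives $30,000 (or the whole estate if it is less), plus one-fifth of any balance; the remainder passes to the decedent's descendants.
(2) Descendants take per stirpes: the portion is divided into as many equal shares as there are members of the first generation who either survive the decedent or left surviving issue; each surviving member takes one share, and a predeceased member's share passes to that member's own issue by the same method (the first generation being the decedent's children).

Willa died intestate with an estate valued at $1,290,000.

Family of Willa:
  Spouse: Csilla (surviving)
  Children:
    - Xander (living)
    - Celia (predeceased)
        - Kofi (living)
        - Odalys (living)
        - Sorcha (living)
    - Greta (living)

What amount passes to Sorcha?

Csilla first takes $30,000, leaving a balance of $1,260,000. Csilla then takes one-fifth of the balance ($252,000), for a total of $282,000. The remaining $1,008,000 passes to the descendants.
The descendants' portion ($1,008,000) is divided into 3 shares of $336,000: Xander and Greta each take $336,000; Celia's $336,000 share passes to Celia's issue.
Celia's share ($336,000) is divided into 3 shares of $112,000: Kofi, Odalys, and Sorcha each take $112,000.

Sorcha receives $112,000.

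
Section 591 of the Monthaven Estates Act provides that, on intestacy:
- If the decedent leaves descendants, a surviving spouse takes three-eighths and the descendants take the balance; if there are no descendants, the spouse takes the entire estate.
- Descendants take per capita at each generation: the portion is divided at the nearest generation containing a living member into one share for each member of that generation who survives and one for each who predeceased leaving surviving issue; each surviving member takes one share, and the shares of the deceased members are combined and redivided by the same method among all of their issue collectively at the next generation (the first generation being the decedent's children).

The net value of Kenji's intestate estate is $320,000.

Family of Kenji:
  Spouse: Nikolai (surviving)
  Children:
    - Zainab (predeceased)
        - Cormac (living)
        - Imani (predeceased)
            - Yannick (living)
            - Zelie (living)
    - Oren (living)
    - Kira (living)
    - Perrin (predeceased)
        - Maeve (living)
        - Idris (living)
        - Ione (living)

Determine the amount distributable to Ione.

Ione receives $20,000.

Nikolai takes three-eighths of $320,000 = $120,000. The remaining $200,000 passes to the descendants.
The descendants' portion ($200,000) is divided at the children's generation into 4 shares of $50,000. Oren and Kira each take $50,000. The 2 shares of the deceased (Zainab and Perrin) are combined into a pool of $100,000.
That pool ($100,000) is divided at the grandchildren's generation into 5 shares of $20,000. Cormac, Maeve, Idris, and Ione each take $20,000. The remaining share for the deceased Imani ($20,000) is carried to the next generation.
That pool ($20,000) is divided at the great-grandchildren's generation equally among Yannick and Zelie: $10,000 each.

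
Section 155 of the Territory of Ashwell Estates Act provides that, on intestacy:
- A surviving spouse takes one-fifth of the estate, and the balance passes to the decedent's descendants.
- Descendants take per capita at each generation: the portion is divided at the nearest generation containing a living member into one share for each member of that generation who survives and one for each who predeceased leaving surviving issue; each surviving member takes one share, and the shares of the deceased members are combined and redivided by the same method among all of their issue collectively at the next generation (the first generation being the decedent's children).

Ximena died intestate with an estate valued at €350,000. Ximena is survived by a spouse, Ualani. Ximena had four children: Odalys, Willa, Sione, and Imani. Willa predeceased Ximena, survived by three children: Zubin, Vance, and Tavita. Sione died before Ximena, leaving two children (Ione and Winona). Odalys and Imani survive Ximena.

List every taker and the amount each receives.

Ualani takes one-fifth of €350,000 = €70,000. The remaining €280,000 passes to the descendants.
The descendants' portion (€280,000) is divided at the children's generation into 4 shares of €70,000. Odalys and Imani each take €70,000. The 2 shares of the deceased (Willa and Sione) are combined into a pool of €140,000.
That pool (€140,000) is divided at the grandchildren's generation equally among Zubin, Vance, Tavita, Ione, and Winona: €28,000 each.

Ualani: €70,000; Odalys: €70,000; Zubin: €28,000; Vance: €28,000; Tavita: €28,000; Ione: €28,000; Winona: €28,000; Imani: €70,000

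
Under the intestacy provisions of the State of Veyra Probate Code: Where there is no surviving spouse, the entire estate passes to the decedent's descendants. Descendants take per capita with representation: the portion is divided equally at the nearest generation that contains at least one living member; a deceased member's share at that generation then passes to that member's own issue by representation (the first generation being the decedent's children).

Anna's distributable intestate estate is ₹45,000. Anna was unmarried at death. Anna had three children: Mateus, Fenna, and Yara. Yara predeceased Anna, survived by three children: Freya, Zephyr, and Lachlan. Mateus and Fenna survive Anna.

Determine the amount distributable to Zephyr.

The entire ₹45,000 passes to the descendants.
That amount (₹45,000) is divided into 3 shares of ₹15,000: Mateus and Fenna each take ₹15,000; Yara's ₹15,000 share passes to Yara's issue.
Yara's share (₹15,000) is divided into 3 shares of ₹5,000: Freya, Zephyr, and Lachlan each take ₹5,000.

Zephyr receives ₹5,000.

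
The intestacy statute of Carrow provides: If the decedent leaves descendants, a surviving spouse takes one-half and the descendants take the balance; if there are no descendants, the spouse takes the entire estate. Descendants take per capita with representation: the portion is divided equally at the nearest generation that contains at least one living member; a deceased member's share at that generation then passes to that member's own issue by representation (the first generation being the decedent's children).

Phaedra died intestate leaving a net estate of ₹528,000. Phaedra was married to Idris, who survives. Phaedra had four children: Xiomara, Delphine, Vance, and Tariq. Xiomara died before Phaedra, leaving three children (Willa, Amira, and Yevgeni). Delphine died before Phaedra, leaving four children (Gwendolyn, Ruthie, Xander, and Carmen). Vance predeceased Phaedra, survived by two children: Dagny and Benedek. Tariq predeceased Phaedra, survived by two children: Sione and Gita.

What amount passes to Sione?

Idris takes one-half of ₹528,000 = ₹264,000. The remaining ₹264,000 passes to the descendants.
No child survives, so the initial division is made at the grandchildren's generation.
The descendants' portion (₹264,000) is divided into 11 shares of ₹24,000: Willa, Amira, Yevgeni, Gwendolyn, Ruthie, Xander, Carmen, Dagny, Benedek, Sione, and Gita each take ₹24,000.

Sione receives ₹24,000.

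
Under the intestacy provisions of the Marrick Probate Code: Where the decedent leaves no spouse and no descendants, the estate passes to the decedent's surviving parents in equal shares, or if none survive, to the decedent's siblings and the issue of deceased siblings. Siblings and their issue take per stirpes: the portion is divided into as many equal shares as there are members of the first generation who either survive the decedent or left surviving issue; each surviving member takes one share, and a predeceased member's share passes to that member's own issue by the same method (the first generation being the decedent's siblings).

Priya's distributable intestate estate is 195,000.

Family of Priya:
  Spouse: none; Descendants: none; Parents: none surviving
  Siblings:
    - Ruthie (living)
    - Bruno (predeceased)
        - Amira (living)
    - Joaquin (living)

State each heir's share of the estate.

The entire 195,000 passes to the siblings and their issue.
That amount (195,000) is divided into 3 shares of 65,000: Ruthie and Joaquin each take 65,000; Bruno's 65,000 share passes to Bruno's issue.
Bruno's share (65,000) passes entirely to Amira.

Ruthie: 65,000; Amira: 65,000; Joaquin: 65,000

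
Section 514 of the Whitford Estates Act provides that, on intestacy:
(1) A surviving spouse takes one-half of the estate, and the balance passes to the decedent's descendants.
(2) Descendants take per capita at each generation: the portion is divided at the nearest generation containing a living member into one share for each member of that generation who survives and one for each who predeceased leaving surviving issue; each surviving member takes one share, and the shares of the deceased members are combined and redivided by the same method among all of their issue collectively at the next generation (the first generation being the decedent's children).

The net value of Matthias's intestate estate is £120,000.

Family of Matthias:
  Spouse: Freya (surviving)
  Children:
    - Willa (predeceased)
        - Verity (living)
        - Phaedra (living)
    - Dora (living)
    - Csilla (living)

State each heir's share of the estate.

Freya: £60,000; Verity: £10,000; Phaedra: £10,000; Dora: £20,000; Csilla: £20,000

Freya takes one-half of £120,000 = £60,000. The remaining £60,000 passes to the descendants.
The descendants' portion (£60,000) is divided at the children's generation into 3 shares of £20,000. Dora and Csilla each take £20,000. The remaining share for the deceased Willa (£20,000) is carried to the next generation.
That pool (£20,000) is divided at the grandchildren's generation equally among Verity and Phaedra: £10,000 each.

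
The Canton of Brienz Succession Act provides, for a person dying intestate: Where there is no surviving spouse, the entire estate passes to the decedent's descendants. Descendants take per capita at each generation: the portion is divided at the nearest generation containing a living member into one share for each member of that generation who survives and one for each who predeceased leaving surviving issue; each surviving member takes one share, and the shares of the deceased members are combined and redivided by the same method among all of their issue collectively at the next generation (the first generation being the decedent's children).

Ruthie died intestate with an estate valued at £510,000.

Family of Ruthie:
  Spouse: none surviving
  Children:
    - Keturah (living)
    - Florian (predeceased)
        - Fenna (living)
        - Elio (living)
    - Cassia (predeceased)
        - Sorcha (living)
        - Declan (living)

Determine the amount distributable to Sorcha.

The entire £510,000 passes to the descendants.
That amount (£510,000) is divided at the children's generation into 3 shares of £170,000. Keturah takes £170,000. The 2 shares of the deceased (Florian and Cassia) are combined into a pool of £340,000.
That pool (£340,000) is divided at the grandchildren's generation equally among Fenna, Elio, Sorcha, and Declan: £85,000 each.

Sorcha receives £85,000.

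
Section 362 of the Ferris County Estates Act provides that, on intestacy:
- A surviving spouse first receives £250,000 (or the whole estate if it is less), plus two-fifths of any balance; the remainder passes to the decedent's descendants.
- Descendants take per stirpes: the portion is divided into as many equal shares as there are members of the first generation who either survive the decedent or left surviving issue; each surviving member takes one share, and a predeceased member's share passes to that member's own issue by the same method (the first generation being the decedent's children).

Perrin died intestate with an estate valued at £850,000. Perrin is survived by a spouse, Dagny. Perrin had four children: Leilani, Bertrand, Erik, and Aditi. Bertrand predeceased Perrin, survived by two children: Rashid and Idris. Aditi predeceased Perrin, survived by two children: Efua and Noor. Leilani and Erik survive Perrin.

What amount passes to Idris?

Dagny first takes £250,000, leaving a balance of £600,000. Dagny then takes two-fifths of the balance (£240,000), for a total of £490,000. The remaining £360,000 passes to the descendants.
The descendants' portion (£360,000) is divided into 4 shares of £90,000: Leilani and Erik each take £90,000; Bertrand's £90,000 share passes to Bertrand's issue; Aditi's £90,000 share passes to Aditi's issue.
Bertrand's share (£90,000) is divided into 2 shares of £45,000: Rashid and Idris each take £45,000.
Aditi's share (£90,000) is divided into 2 shares of £45,000: Efua and Noor each take £45,000.

Idris receives £45,000.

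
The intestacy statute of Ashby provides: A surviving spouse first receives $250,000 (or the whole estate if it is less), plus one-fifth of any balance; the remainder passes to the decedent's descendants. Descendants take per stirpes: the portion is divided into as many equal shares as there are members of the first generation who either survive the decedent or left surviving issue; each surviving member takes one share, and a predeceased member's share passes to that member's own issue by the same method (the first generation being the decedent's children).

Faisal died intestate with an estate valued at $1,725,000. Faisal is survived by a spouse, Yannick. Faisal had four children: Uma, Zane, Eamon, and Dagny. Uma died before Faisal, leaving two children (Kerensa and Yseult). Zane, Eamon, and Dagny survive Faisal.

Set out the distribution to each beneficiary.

Yannick: $545,000; Kerensa: $147,500; Yseult: $147,500; Zane: $295,000; Eamon: $295,000; Dagny: $295,000

Yannick first takes $250,000, leaving a balance of $1,475,000. Yannick then takes one-fifth of the balance ($295,000), for a total of $545,000. The remaining $1,180,000 passes to the descendants.
The descendants' portion ($1,180,000) is divided into 4 shares of $295,000: Zane, Eamon, and Dagny each take $295,000; Uma's $295,000 share passes to Uma's issue.
Uma's share ($295,000) is divided into 2 shares of $147,500: Kerensa and Yseult each take $147,500.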